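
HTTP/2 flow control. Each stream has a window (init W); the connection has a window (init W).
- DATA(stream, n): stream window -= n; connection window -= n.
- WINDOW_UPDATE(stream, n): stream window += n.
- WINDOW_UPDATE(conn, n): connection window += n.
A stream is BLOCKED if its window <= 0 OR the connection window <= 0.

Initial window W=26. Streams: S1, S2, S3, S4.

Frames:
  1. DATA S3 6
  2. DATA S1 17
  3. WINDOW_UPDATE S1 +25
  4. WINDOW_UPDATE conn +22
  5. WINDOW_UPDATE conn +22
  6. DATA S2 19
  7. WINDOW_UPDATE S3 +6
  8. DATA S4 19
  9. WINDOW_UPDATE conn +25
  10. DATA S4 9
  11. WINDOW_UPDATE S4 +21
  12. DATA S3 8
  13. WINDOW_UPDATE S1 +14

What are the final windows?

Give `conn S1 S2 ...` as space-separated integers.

Op 1: conn=20 S1=26 S2=26 S3=20 S4=26 blocked=[]
Op 2: conn=3 S1=9 S2=26 S3=20 S4=26 blocked=[]
Op 3: conn=3 S1=34 S2=26 S3=20 S4=26 blocked=[]
Op 4: conn=25 S1=34 S2=26 S3=20 S4=26 blocked=[]
Op 5: conn=47 S1=34 S2=26 S3=20 S4=26 blocked=[]
Op 6: conn=28 S1=34 S2=7 S3=20 S4=26 blocked=[]
Op 7: conn=28 S1=34 S2=7 S3=26 S4=26 blocked=[]
Op 8: conn=9 S1=34 S2=7 S3=26 S4=7 blocked=[]
Op 9: conn=34 S1=34 S2=7 S3=26 S4=7 blocked=[]
Op 10: conn=25 S1=34 S2=7 S3=26 S4=-2 blocked=[4]
Op 11: conn=25 S1=34 S2=7 S3=26 S4=19 blocked=[]
Op 12: conn=17 S1=34 S2=7 S3=18 S4=19 blocked=[]
Op 13: conn=17 S1=48 S2=7 S3=18 S4=19 blocked=[]

Answer: 17 48 7 18 19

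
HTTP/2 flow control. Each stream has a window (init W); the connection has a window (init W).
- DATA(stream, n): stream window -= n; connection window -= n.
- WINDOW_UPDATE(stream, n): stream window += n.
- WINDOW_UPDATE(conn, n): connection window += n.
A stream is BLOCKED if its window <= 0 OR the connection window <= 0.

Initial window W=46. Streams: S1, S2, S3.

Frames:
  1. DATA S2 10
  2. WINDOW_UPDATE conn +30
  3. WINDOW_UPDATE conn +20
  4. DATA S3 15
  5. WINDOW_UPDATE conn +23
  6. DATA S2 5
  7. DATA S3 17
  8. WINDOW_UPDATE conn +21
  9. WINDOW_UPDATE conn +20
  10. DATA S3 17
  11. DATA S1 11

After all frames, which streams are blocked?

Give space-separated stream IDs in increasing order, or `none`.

Answer: S3

Derivation:
Op 1: conn=36 S1=46 S2=36 S3=46 blocked=[]
Op 2: conn=66 S1=46 S2=36 S3=46 blocked=[]
Op 3: conn=86 S1=46 S2=36 S3=46 blocked=[]
Op 4: conn=71 S1=46 S2=36 S3=31 blocked=[]
Op 5: conn=94 S1=46 S2=36 S3=31 blocked=[]
Op 6: conn=89 S1=46 S2=31 S3=31 blocked=[]
Op 7: conn=72 S1=46 S2=31 S3=14 blocked=[]
Op 8: conn=93 S1=46 S2=31 S3=14 blocked=[]
Op 9: conn=113 S1=46 S2=31 S3=14 blocked=[]
Op 10: conn=96 S1=46 S2=31 S3=-3 blocked=[3]
Op 11: conn=85 S1=35 S2=31 S3=-3 blocked=[3]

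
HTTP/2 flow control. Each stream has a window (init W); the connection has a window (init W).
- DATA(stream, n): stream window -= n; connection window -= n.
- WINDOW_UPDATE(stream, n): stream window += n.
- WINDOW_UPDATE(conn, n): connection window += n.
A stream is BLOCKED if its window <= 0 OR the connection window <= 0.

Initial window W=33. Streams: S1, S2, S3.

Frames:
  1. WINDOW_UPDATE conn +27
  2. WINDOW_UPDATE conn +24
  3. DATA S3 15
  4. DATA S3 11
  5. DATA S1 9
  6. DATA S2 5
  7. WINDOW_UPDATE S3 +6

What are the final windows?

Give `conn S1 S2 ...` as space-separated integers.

Op 1: conn=60 S1=33 S2=33 S3=33 blocked=[]
Op 2: conn=84 S1=33 S2=33 S3=33 blocked=[]
Op 3: conn=69 S1=33 S2=33 S3=18 blocked=[]
Op 4: conn=58 S1=33 S2=33 S3=7 blocked=[]
Op 5: conn=49 S1=24 S2=33 S3=7 blocked=[]
Op 6: conn=44 S1=24 S2=28 S3=7 blocked=[]
Op 7: conn=44 S1=24 S2=28 S3=13 blocked=[]

Answer: 44 24 28 13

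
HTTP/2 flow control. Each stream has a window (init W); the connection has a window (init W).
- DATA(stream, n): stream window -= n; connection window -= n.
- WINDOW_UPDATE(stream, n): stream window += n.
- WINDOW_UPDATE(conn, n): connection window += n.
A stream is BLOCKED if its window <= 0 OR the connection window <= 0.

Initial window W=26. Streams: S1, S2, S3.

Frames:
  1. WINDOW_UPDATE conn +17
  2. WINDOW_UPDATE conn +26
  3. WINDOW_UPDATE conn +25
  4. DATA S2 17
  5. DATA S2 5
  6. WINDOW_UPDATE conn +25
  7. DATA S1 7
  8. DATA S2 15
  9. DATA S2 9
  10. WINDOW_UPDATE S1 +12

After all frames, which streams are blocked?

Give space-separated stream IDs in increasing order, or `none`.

Answer: S2

Derivation:
Op 1: conn=43 S1=26 S2=26 S3=26 blocked=[]
Op 2: conn=69 S1=26 S2=26 S3=26 blocked=[]
Op 3: conn=94 S1=26 S2=26 S3=26 blocked=[]
Op 4: conn=77 S1=26 S2=9 S3=26 blocked=[]
Op 5: conn=72 S1=26 S2=4 S3=26 blocked=[]
Op 6: conn=97 S1=26 S2=4 S3=26 blocked=[]
Op 7: conn=90 S1=19 S2=4 S3=26 blocked=[]
Op 8: conn=75 S1=19 S2=-11 S3=26 blocked=[2]
Op 9: conn=66 S1=19 S2=-20 S3=26 blocked=[2]
Op 10: conn=66 S1=31 S2=-20 S3=26 blocked=[2]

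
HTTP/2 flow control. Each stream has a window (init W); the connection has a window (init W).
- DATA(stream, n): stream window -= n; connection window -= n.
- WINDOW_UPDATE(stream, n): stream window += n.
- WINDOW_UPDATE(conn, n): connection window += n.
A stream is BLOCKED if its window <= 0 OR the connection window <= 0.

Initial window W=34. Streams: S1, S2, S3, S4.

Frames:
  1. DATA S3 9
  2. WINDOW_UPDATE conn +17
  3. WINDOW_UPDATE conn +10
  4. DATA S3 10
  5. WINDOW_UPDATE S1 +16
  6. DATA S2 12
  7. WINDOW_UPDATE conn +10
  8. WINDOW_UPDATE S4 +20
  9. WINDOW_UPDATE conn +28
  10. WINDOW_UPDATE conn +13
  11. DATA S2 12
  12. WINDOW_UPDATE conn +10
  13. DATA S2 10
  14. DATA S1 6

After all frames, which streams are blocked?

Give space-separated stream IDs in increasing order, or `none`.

Op 1: conn=25 S1=34 S2=34 S3=25 S4=34 blocked=[]
Op 2: conn=42 S1=34 S2=34 S3=25 S4=34 blocked=[]
Op 3: conn=52 S1=34 S2=34 S3=25 S4=34 blocked=[]
Op 4: conn=42 S1=34 S2=34 S3=15 S4=34 blocked=[]
Op 5: conn=42 S1=50 S2=34 S3=15 S4=34 blocked=[]
Op 6: conn=30 S1=50 S2=22 S3=15 S4=34 blocked=[]
Op 7: conn=40 S1=50 S2=22 S3=15 S4=34 blocked=[]
Op 8: conn=40 S1=50 S2=22 S3=15 S4=54 blocked=[]
Op 9: conn=68 S1=50 S2=22 S3=15 S4=54 blocked=[]
Op 10: conn=81 S1=50 S2=22 S3=15 S4=54 blocked=[]
Op 11: conn=69 S1=50 S2=10 S3=15 S4=54 blocked=[]
Op 12: conn=79 S1=50 S2=10 S3=15 S4=54 blocked=[]
Op 13: conn=69 S1=50 S2=0 S3=15 S4=54 blocked=[2]
Op 14: conn=63 S1=44 S2=0 S3=15 S4=54 blocked=[2]

Answer: S2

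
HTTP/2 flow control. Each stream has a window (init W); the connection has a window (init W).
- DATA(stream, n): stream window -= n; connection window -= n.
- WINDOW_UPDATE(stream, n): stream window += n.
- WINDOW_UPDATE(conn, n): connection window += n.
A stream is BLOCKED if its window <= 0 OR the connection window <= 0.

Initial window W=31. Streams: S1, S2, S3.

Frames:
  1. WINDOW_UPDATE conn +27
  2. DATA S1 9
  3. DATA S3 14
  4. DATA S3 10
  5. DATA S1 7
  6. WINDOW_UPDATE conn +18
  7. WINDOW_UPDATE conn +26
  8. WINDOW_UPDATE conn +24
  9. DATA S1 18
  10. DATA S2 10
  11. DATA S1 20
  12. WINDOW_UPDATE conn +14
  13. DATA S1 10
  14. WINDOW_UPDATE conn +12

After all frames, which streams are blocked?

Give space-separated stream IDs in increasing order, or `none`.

Answer: S1

Derivation:
Op 1: conn=58 S1=31 S2=31 S3=31 blocked=[]
Op 2: conn=49 S1=22 S2=31 S3=31 blocked=[]
Op 3: conn=35 S1=22 S2=31 S3=17 blocked=[]
Op 4: conn=25 S1=22 S2=31 S3=7 blocked=[]
Op 5: conn=18 S1=15 S2=31 S3=7 blocked=[]
Op 6: conn=36 S1=15 S2=31 S3=7 blocked=[]
Op 7: conn=62 S1=15 S2=31 S3=7 blocked=[]
Op 8: conn=86 S1=15 S2=31 S3=7 blocked=[]
Op 9: conn=68 S1=-3 S2=31 S3=7 blocked=[1]
Op 10: conn=58 S1=-3 S2=21 S3=7 blocked=[1]
Op 11: conn=38 S1=-23 S2=21 S3=7 blocked=[1]
Op 12: conn=52 S1=-23 S2=21 S3=7 blocked=[1]
Op 13: conn=42 S1=-33 S2=21 S3=7 blocked=[1]
Op 14: conn=54 S1=-33 S2=21 S3=7 blocked=[1]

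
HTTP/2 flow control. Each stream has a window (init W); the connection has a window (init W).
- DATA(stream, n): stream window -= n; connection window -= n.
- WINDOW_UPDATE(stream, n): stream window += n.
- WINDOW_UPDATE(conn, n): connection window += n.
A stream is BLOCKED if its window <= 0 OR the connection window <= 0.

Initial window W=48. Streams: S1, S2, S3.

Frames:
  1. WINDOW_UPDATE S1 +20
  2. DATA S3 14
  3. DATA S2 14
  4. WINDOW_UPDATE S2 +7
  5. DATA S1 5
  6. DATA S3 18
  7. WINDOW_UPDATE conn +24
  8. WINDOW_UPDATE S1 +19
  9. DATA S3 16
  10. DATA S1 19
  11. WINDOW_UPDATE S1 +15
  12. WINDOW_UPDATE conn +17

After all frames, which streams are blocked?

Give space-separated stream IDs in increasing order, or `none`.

Op 1: conn=48 S1=68 S2=48 S3=48 blocked=[]
Op 2: conn=34 S1=68 S2=48 S3=34 blocked=[]
Op 3: conn=20 S1=68 S2=34 S3=34 blocked=[]
Op 4: conn=20 S1=68 S2=41 S3=34 blocked=[]
Op 5: conn=15 S1=63 S2=41 S3=34 blocked=[]
Op 6: conn=-3 S1=63 S2=41 S3=16 blocked=[1, 2, 3]
Op 7: conn=21 S1=63 S2=41 S3=16 blocked=[]
Op 8: conn=21 S1=82 S2=41 S3=16 blocked=[]
Op 9: conn=5 S1=82 S2=41 S3=0 blocked=[3]
Op 10: conn=-14 S1=63 S2=41 S3=0 blocked=[1, 2, 3]
Op 11: conn=-14 S1=78 S2=41 S3=0 blocked=[1, 2, 3]
Op 12: conn=3 S1=78 S2=41 S3=0 blocked=[3]

Answer: S3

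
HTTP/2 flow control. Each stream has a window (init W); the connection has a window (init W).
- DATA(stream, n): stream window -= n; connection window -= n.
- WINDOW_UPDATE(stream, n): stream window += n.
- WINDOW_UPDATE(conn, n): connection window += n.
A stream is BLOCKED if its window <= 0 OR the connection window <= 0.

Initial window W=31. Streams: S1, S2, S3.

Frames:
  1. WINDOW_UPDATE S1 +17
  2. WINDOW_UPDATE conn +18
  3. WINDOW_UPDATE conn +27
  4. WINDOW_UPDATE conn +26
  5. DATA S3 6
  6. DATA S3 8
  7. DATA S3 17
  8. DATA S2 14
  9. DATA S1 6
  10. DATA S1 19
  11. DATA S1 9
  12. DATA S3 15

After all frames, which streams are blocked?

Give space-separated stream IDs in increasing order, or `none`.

Op 1: conn=31 S1=48 S2=31 S3=31 blocked=[]
Op 2: conn=49 S1=48 S2=31 S3=31 blocked=[]
Op 3: conn=76 S1=48 S2=31 S3=31 blocked=[]
Op 4: conn=102 S1=48 S2=31 S3=31 blocked=[]
Op 5: conn=96 S1=48 S2=31 S3=25 blocked=[]
Op 6: conn=88 S1=48 S2=31 S3=17 blocked=[]
Op 7: conn=71 S1=48 S2=31 S3=0 blocked=[3]
Op 8: conn=57 S1=48 S2=17 S3=0 blocked=[3]
Op 9: conn=51 S1=42 S2=17 S3=0 blocked=[3]
Op 10: conn=32 S1=23 S2=17 S3=0 blocked=[3]
Op 11: conn=23 S1=14 S2=17 S3=0 blocked=[3]
Op 12: conn=8 S1=14 S2=17 S3=-15 blocked=[3]

Answer: S3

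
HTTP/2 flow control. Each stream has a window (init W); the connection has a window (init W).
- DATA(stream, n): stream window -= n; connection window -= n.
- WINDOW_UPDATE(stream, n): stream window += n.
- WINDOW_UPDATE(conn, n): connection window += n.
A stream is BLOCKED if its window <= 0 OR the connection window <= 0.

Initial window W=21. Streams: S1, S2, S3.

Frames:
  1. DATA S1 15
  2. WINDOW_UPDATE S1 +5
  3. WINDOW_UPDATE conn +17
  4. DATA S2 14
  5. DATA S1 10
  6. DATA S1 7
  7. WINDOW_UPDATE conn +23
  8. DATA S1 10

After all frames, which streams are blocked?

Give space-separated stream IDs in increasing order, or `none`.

Answer: S1

Derivation:
Op 1: conn=6 S1=6 S2=21 S3=21 blocked=[]
Op 2: conn=6 S1=11 S2=21 S3=21 blocked=[]
Op 3: conn=23 S1=11 S2=21 S3=21 blocked=[]
Op 4: conn=9 S1=11 S2=7 S3=21 blocked=[]
Op 5: conn=-1 S1=1 S2=7 S3=21 blocked=[1, 2, 3]
Op 6: conn=-8 S1=-6 S2=7 S3=21 blocked=[1, 2, 3]
Op 7: conn=15 S1=-6 S2=7 S3=21 blocked=[1]
Op 8: conn=5 S1=-16 S2=7 S3=21 blocked=[1]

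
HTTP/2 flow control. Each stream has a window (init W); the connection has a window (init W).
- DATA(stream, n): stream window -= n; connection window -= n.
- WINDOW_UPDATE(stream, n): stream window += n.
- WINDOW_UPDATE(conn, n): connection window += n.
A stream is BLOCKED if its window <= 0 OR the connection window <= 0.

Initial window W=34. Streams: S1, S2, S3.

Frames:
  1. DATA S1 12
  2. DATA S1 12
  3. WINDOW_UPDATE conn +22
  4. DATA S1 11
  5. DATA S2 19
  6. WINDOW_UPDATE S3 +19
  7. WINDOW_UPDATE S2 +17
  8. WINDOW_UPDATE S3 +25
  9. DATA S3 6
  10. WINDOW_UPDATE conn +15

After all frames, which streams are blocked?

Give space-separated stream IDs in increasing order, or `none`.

Answer: S1

Derivation:
Op 1: conn=22 S1=22 S2=34 S3=34 blocked=[]
Op 2: conn=10 S1=10 S2=34 S3=34 blocked=[]
Op 3: conn=32 S1=10 S2=34 S3=34 blocked=[]
Op 4: conn=21 S1=-1 S2=34 S3=34 blocked=[1]
Op 5: conn=2 S1=-1 S2=15 S3=34 blocked=[1]
Op 6: conn=2 S1=-1 S2=15 S3=53 blocked=[1]
Op 7: conn=2 S1=-1 S2=32 S3=53 blocked=[1]
Op 8: conn=2 S1=-1 S2=32 S3=78 blocked=[1]
Op 9: conn=-4 S1=-1 S2=32 S3=72 blocked=[1, 2, 3]
Op 10: conn=11 S1=-1 S2=32 S3=72 blocked=[1]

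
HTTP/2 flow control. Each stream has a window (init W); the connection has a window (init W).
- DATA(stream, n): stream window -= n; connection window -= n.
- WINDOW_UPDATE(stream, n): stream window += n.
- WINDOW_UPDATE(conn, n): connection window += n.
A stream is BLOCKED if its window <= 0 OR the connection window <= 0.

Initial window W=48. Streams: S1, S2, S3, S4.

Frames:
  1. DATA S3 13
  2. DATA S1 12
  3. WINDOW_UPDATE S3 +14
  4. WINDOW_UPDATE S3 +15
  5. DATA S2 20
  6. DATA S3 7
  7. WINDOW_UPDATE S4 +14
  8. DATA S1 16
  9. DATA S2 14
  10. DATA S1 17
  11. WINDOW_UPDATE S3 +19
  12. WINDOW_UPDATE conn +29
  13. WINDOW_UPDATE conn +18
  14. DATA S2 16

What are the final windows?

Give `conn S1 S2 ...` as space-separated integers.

Op 1: conn=35 S1=48 S2=48 S3=35 S4=48 blocked=[]
Op 2: conn=23 S1=36 S2=48 S3=35 S4=48 blocked=[]
Op 3: conn=23 S1=36 S2=48 S3=49 S4=48 blocked=[]
Op 4: conn=23 S1=36 S2=48 S3=64 S4=48 blocked=[]
Op 5: conn=3 S1=36 S2=28 S3=64 S4=48 blocked=[]
Op 6: conn=-4 S1=36 S2=28 S3=57 S4=48 blocked=[1, 2, 3, 4]
Op 7: conn=-4 S1=36 S2=28 S3=57 S4=62 blocked=[1, 2, 3, 4]
Op 8: conn=-20 S1=20 S2=28 S3=57 S4=62 blocked=[1, 2, 3, 4]
Op 9: conn=-34 S1=20 S2=14 S3=57 S4=62 blocked=[1, 2, 3, 4]
Op 10: conn=-51 S1=3 S2=14 S3=57 S4=62 blocked=[1, 2, 3, 4]
Op 11: conn=-51 S1=3 S2=14 S3=76 S4=62 blocked=[1, 2, 3, 4]
Op 12: conn=-22 S1=3 S2=14 S3=76 S4=62 blocked=[1, 2, 3, 4]
Op 13: conn=-4 S1=3 S2=14 S3=76 S4=62 blocked=[1, 2, 3, 4]
Op 14: conn=-20 S1=3 S2=-2 S3=76 S4=62 blocked=[1, 2, 3, 4]

Answer: -20 3 -2 76 62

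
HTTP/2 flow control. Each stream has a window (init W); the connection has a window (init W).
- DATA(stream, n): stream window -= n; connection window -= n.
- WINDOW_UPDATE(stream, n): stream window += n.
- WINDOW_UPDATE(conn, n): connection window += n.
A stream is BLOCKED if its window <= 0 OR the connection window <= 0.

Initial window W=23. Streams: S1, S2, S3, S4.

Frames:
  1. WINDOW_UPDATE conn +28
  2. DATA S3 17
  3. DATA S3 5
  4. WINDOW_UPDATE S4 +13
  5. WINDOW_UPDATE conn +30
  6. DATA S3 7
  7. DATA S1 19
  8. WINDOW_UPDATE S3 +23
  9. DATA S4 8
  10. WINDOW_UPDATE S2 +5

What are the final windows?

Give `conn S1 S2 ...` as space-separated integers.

Answer: 25 4 28 17 28

Derivation:
Op 1: conn=51 S1=23 S2=23 S3=23 S4=23 blocked=[]
Op 2: conn=34 S1=23 S2=23 S3=6 S4=23 blocked=[]
Op 3: conn=29 S1=23 S2=23 S3=1 S4=23 blocked=[]
Op 4: conn=29 S1=23 S2=23 S3=1 S4=36 blocked=[]
Op 5: conn=59 S1=23 S2=23 S3=1 S4=36 blocked=[]
Op 6: conn=52 S1=23 S2=23 S3=-6 S4=36 blocked=[3]
Op 7: conn=33 S1=4 S2=23 S3=-6 S4=36 blocked=[3]
Op 8: conn=33 S1=4 S2=23 S3=17 S4=36 blocked=[]
Op 9: conn=25 S1=4 S2=23 S3=17 S4=28 blocked=[]
Op 10: conn=25 S1=4 S2=28 S3=17 S4=28 blocked=[]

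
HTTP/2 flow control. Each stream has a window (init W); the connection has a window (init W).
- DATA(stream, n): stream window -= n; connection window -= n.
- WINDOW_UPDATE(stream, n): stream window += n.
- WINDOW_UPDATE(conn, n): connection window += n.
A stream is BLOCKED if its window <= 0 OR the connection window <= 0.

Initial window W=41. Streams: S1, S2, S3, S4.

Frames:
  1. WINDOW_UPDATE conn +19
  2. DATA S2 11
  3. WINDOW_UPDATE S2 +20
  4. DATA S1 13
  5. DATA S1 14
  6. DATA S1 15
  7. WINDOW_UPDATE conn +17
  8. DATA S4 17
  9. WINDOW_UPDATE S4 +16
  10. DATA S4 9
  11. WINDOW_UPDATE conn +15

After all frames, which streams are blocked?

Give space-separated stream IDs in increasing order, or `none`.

Answer: S1

Derivation:
Op 1: conn=60 S1=41 S2=41 S3=41 S4=41 blocked=[]
Op 2: conn=49 S1=41 S2=30 S3=41 S4=41 blocked=[]
Op 3: conn=49 S1=41 S2=50 S3=41 S4=41 blocked=[]
Op 4: conn=36 S1=28 S2=50 S3=41 S4=41 blocked=[]
Op 5: conn=22 S1=14 S2=50 S3=41 S4=41 blocked=[]
Op 6: conn=7 S1=-1 S2=50 S3=41 S4=41 blocked=[1]
Op 7: conn=24 S1=-1 S2=50 S3=41 S4=41 blocked=[1]
Op 8: conn=7 S1=-1 S2=50 S3=41 S4=24 blocked=[1]
Op 9: conn=7 S1=-1 S2=50 S3=41 S4=40 blocked=[1]
Op 10: conn=-2 S1=-1 S2=50 S3=41 S4=31 blocked=[1, 2, 3, 4]
Op 11: conn=13 S1=-1 S2=50 S3=41 S4=31 blocked=[1]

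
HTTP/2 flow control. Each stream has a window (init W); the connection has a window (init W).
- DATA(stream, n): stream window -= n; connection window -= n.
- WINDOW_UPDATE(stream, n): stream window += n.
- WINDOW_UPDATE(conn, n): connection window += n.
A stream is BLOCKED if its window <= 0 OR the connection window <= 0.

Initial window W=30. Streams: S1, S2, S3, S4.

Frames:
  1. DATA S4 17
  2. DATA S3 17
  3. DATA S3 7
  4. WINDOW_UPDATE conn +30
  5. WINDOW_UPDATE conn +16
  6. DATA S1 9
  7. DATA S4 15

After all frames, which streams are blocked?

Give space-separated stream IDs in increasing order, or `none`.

Op 1: conn=13 S1=30 S2=30 S3=30 S4=13 blocked=[]
Op 2: conn=-4 S1=30 S2=30 S3=13 S4=13 blocked=[1, 2, 3, 4]
Op 3: conn=-11 S1=30 S2=30 S3=6 S4=13 blocked=[1, 2, 3, 4]
Op 4: conn=19 S1=30 S2=30 S3=6 S4=13 blocked=[]
Op 5: conn=35 S1=30 S2=30 S3=6 S4=13 blocked=[]
Op 6: conn=26 S1=21 S2=30 S3=6 S4=13 blocked=[]
Op 7: conn=11 S1=21 S2=30 S3=6 S4=-2 blocked=[4]

Answer: S4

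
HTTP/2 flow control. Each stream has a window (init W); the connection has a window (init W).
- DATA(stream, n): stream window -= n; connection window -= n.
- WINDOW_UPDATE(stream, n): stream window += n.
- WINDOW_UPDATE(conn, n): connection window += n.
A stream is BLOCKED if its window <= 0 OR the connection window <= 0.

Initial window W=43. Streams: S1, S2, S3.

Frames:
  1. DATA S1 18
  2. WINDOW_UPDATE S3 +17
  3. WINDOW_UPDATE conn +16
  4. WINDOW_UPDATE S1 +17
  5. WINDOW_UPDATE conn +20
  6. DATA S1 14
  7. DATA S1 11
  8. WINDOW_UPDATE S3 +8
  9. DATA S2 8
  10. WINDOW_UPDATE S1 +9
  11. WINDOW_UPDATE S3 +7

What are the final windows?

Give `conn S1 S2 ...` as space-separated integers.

Answer: 28 26 35 75

Derivation:
Op 1: conn=25 S1=25 S2=43 S3=43 blocked=[]
Op 2: conn=25 S1=25 S2=43 S3=60 blocked=[]
Op 3: conn=41 S1=25 S2=43 S3=60 blocked=[]
Op 4: conn=41 S1=42 S2=43 S3=60 blocked=[]
Op 5: conn=61 S1=42 S2=43 S3=60 blocked=[]
Op 6: conn=47 S1=28 S2=43 S3=60 blocked=[]
Op 7: conn=36 S1=17 S2=43 S3=60 blocked=[]
Op 8: conn=36 S1=17 S2=43 S3=68 blocked=[]
Op 9: conn=28 S1=17 S2=35 S3=68 blocked=[]
Op 10: conn=28 S1=26 S2=35 S3=68 blocked=[]
Op 11: conn=28 S1=26 S2=35 S3=75 blocked=[]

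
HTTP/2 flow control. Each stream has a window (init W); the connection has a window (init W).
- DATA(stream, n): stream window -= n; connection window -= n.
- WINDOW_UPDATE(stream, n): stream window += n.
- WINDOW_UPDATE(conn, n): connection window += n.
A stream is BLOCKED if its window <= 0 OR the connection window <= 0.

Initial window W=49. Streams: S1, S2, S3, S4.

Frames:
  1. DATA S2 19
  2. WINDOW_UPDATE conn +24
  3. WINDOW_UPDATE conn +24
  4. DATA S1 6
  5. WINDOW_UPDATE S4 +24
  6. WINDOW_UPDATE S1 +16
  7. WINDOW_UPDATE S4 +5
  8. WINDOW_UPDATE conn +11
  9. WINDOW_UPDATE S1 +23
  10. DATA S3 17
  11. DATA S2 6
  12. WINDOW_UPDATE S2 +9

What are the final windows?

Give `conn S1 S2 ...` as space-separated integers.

Op 1: conn=30 S1=49 S2=30 S3=49 S4=49 blocked=[]
Op 2: conn=54 S1=49 S2=30 S3=49 S4=49 blocked=[]
Op 3: conn=78 S1=49 S2=30 S3=49 S4=49 blocked=[]
Op 4: conn=72 S1=43 S2=30 S3=49 S4=49 blocked=[]
Op 5: conn=72 S1=43 S2=30 S3=49 S4=73 blocked=[]
Op 6: conn=72 S1=59 S2=30 S3=49 S4=73 blocked=[]
Op 7: conn=72 S1=59 S2=30 S3=49 S4=78 blocked=[]
Op 8: conn=83 S1=59 S2=30 S3=49 S4=78 blocked=[]
Op 9: conn=83 S1=82 S2=30 S3=49 S4=78 blocked=[]
Op 10: conn=66 S1=82 S2=30 S3=32 S4=78 blocked=[]
Op 11: conn=60 S1=82 S2=24 S3=32 S4=78 blocked=[]
Op 12: conn=60 S1=82 S2=33 S3=32 S4=78 blocked=[]

Answer: 60 82 33 32 78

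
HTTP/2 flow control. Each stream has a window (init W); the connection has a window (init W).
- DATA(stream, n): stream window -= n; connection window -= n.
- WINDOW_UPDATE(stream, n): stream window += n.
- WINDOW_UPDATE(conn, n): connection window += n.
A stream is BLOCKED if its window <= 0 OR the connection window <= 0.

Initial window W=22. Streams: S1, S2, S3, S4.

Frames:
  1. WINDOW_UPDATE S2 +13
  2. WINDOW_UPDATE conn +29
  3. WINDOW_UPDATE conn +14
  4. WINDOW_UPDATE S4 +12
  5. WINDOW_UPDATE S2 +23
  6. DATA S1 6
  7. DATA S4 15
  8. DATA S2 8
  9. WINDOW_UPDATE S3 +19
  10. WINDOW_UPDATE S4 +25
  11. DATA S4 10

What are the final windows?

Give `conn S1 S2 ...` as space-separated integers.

Op 1: conn=22 S1=22 S2=35 S3=22 S4=22 blocked=[]
Op 2: conn=51 S1=22 S2=35 S3=22 S4=22 blocked=[]
Op 3: conn=65 S1=22 S2=35 S3=22 S4=22 blocked=[]
Op 4: conn=65 S1=22 S2=35 S3=22 S4=34 blocked=[]
Op 5: conn=65 S1=22 S2=58 S3=22 S4=34 blocked=[]
Op 6: conn=59 S1=16 S2=58 S3=22 S4=34 blocked=[]
Op 7: conn=44 S1=16 S2=58 S3=22 S4=19 blocked=[]
Op 8: conn=36 S1=16 S2=50 S3=22 S4=19 blocked=[]
Op 9: conn=36 S1=16 S2=50 S3=41 S4=19 blocked=[]
Op 10: conn=36 S1=16 S2=50 S3=41 S4=44 blocked=[]
Op 11: conn=26 S1=16 S2=50 S3=41 S4=34 blocked=[]

Answer: 26 16 50 41 34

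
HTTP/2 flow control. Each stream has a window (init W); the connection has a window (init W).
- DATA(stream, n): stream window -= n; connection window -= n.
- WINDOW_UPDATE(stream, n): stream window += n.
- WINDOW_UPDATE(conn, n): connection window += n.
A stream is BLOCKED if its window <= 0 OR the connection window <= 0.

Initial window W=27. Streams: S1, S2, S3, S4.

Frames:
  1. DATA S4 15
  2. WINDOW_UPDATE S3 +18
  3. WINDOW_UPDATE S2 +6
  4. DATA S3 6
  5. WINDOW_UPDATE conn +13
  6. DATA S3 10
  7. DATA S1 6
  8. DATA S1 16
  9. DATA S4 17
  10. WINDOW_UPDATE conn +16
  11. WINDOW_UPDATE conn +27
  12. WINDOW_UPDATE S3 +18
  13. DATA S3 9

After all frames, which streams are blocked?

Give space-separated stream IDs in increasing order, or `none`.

Op 1: conn=12 S1=27 S2=27 S3=27 S4=12 blocked=[]
Op 2: conn=12 S1=27 S2=27 S3=45 S4=12 blocked=[]
Op 3: conn=12 S1=27 S2=33 S3=45 S4=12 blocked=[]
Op 4: conn=6 S1=27 S2=33 S3=39 S4=12 blocked=[]
Op 5: conn=19 S1=27 S2=33 S3=39 S4=12 blocked=[]
Op 6: conn=9 S1=27 S2=33 S3=29 S4=12 blocked=[]
Op 7: conn=3 S1=21 S2=33 S3=29 S4=12 blocked=[]
Op 8: conn=-13 S1=5 S2=33 S3=29 S4=12 blocked=[1, 2, 3, 4]
Op 9: conn=-30 S1=5 S2=33 S3=29 S4=-5 blocked=[1, 2, 3, 4]
Op 10: conn=-14 S1=5 S2=33 S3=29 S4=-5 blocked=[1, 2, 3, 4]
Op 11: conn=13 S1=5 S2=33 S3=29 S4=-5 blocked=[4]
Op 12: conn=13 S1=5 S2=33 S3=47 S4=-5 blocked=[4]
Op 13: conn=4 S1=5 S2=33 S3=38 S4=-5 blocked=[4]

Answer: S4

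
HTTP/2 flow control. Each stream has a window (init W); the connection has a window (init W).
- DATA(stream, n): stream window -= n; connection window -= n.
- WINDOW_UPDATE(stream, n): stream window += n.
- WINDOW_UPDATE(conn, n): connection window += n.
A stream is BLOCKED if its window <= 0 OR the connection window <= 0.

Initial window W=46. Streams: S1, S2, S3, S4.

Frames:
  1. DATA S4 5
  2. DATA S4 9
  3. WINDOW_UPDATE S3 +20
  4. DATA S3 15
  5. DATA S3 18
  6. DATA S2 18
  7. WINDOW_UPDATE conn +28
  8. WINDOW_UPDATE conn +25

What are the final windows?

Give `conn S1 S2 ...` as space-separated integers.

Answer: 34 46 28 33 32

Derivation:
Op 1: conn=41 S1=46 S2=46 S3=46 S4=41 blocked=[]
Op 2: conn=32 S1=46 S2=46 S3=46 S4=32 blocked=[]
Op 3: conn=32 S1=46 S2=46 S3=66 S4=32 blocked=[]
Op 4: conn=17 S1=46 S2=46 S3=51 S4=32 blocked=[]
Op 5: conn=-1 S1=46 S2=46 S3=33 S4=32 blocked=[1, 2, 3, 4]
Op 6: conn=-19 S1=46 S2=28 S3=33 S4=32 blocked=[1, 2, 3, 4]
Op 7: conn=9 S1=46 S2=28 S3=33 S4=32 blocked=[]
Op 8: conn=34 S1=46 S2=28 S3=33 S4=32 blocked=[]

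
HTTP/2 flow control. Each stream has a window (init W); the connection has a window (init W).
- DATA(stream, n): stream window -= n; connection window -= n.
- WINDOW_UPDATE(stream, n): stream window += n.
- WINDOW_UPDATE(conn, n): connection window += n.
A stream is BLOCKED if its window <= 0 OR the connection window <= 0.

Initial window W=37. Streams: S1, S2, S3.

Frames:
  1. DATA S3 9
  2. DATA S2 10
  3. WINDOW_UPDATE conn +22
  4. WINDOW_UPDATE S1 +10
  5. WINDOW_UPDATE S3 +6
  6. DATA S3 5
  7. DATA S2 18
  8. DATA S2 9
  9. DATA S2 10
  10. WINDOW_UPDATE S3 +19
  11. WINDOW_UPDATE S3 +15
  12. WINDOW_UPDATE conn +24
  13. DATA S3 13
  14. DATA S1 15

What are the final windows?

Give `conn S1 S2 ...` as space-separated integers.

Op 1: conn=28 S1=37 S2=37 S3=28 blocked=[]
Op 2: conn=18 S1=37 S2=27 S3=28 blocked=[]
Op 3: conn=40 S1=37 S2=27 S3=28 blocked=[]
Op 4: conn=40 S1=47 S2=27 S3=28 blocked=[]
Op 5: conn=40 S1=47 S2=27 S3=34 blocked=[]
Op 6: conn=35 S1=47 S2=27 S3=29 blocked=[]
Op 7: conn=17 S1=47 S2=9 S3=29 blocked=[]
Op 8: conn=8 S1=47 S2=0 S3=29 blocked=[2]
Op 9: conn=-2 S1=47 S2=-10 S3=29 blocked=[1, 2, 3]
Op 10: conn=-2 S1=47 S2=-10 S3=48 blocked=[1, 2, 3]
Op 11: conn=-2 S1=47 S2=-10 S3=63 blocked=[1, 2, 3]
Op 12: conn=22 S1=47 S2=-10 S3=63 blocked=[2]
Op 13: conn=9 S1=47 S2=-10 S3=50 blocked=[2]
Op 14: conn=-6 S1=32 S2=-10 S3=50 blocked=[1, 2, 3]

Answer: -6 32 -10 50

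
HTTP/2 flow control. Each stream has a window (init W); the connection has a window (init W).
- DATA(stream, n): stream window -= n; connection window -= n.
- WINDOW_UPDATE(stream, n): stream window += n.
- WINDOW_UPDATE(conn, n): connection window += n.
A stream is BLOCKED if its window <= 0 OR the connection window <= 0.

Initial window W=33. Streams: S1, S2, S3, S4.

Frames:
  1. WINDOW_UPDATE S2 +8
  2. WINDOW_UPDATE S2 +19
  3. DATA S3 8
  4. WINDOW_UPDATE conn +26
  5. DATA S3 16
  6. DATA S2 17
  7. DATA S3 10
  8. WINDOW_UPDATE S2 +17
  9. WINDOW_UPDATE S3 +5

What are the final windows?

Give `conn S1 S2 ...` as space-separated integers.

Answer: 8 33 60 4 33

Derivation:
Op 1: conn=33 S1=33 S2=41 S3=33 S4=33 blocked=[]
Op 2: conn=33 S1=33 S2=60 S3=33 S4=33 blocked=[]
Op 3: conn=25 S1=33 S2=60 S3=25 S4=33 blocked=[]
Op 4: conn=51 S1=33 S2=60 S3=25 S4=33 blocked=[]
Op 5: conn=35 S1=33 S2=60 S3=9 S4=33 blocked=[]
Op 6: conn=18 S1=33 S2=43 S3=9 S4=33 blocked=[]
Op 7: conn=8 S1=33 S2=43 S3=-1 S4=33 blocked=[3]
Op 8: conn=8 S1=33 S2=60 S3=-1 S4=33 blocked=[3]
Op 9: conn=8 S1=33 S2=60 S3=4 S4=33 blocked=[]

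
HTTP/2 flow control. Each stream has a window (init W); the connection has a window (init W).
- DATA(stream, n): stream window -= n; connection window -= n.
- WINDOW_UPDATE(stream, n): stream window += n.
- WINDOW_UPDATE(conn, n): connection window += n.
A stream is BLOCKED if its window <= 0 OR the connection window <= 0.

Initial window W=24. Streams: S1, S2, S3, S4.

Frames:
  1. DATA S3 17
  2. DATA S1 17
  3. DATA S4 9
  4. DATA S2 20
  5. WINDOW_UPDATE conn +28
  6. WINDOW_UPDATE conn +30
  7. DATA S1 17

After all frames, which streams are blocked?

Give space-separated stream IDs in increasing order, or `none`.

Answer: S1

Derivation:
Op 1: conn=7 S1=24 S2=24 S3=7 S4=24 blocked=[]
Op 2: conn=-10 S1=7 S2=24 S3=7 S4=24 blocked=[1, 2, 3, 4]
Op 3: conn=-19 S1=7 S2=24 S3=7 S4=15 blocked=[1, 2, 3, 4]
Op 4: conn=-39 S1=7 S2=4 S3=7 S4=15 blocked=[1, 2, 3, 4]
Op 5: conn=-11 S1=7 S2=4 S3=7 S4=15 blocked=[1, 2, 3, 4]
Op 6: conn=19 S1=7 S2=4 S3=7 S4=15 blocked=[]
Op 7: conn=2 S1=-10 S2=4 S3=7 S4=15 blocked=[1]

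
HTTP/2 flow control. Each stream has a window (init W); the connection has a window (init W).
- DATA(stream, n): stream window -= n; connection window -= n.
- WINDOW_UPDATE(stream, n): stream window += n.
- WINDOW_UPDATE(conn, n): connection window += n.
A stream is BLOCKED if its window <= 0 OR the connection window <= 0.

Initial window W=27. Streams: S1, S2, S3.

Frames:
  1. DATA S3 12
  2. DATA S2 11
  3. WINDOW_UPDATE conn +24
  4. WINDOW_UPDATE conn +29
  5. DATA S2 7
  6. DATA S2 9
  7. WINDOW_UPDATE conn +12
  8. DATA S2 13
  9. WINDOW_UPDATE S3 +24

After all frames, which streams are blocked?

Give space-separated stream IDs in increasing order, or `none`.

Op 1: conn=15 S1=27 S2=27 S3=15 blocked=[]
Op 2: conn=4 S1=27 S2=16 S3=15 blocked=[]
Op 3: conn=28 S1=27 S2=16 S3=15 blocked=[]
Op 4: conn=57 S1=27 S2=16 S3=15 blocked=[]
Op 5: conn=50 S1=27 S2=9 S3=15 blocked=[]
Op 6: conn=41 S1=27 S2=0 S3=15 blocked=[2]
Op 7: conn=53 S1=27 S2=0 S3=15 blocked=[2]
Op 8: conn=40 S1=27 S2=-13 S3=15 blocked=[2]
Op 9: conn=40 S1=27 S2=-13 S3=39 blocked=[2]

Answer: S2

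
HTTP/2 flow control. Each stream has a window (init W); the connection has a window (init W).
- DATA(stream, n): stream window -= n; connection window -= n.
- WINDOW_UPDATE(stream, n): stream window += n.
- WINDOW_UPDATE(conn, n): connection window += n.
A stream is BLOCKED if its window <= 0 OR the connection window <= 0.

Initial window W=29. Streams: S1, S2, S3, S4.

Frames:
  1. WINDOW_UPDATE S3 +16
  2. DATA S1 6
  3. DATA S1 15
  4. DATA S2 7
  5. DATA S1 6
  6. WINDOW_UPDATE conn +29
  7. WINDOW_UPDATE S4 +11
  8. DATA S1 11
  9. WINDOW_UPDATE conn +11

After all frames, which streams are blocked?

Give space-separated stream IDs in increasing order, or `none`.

Op 1: conn=29 S1=29 S2=29 S3=45 S4=29 blocked=[]
Op 2: conn=23 S1=23 S2=29 S3=45 S4=29 blocked=[]
Op 3: conn=8 S1=8 S2=29 S3=45 S4=29 blocked=[]
Op 4: conn=1 S1=8 S2=22 S3=45 S4=29 blocked=[]
Op 5: conn=-5 S1=2 S2=22 S3=45 S4=29 blocked=[1, 2, 3, 4]
Op 6: conn=24 S1=2 S2=22 S3=45 S4=29 blocked=[]
Op 7: conn=24 S1=2 S2=22 S3=45 S4=40 blocked=[]
Op 8: conn=13 S1=-9 S2=22 S3=45 S4=40 blocked=[1]
Op 9: conn=24 S1=-9 S2=22 S3=45 S4=40 blocked=[1]

Answer: S1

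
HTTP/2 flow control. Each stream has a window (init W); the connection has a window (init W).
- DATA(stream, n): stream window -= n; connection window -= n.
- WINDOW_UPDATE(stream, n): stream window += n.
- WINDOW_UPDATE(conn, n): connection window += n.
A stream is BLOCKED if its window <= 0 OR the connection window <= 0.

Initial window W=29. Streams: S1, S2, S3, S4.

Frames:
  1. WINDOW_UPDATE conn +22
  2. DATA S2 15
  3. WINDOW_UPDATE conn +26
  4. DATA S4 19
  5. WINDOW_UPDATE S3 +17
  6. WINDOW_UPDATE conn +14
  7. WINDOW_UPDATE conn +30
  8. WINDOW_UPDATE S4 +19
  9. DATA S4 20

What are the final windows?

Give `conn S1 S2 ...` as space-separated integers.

Answer: 67 29 14 46 9

Derivation:
Op 1: conn=51 S1=29 S2=29 S3=29 S4=29 blocked=[]
Op 2: conn=36 S1=29 S2=14 S3=29 S4=29 blocked=[]
Op 3: conn=62 S1=29 S2=14 S3=29 S4=29 blocked=[]
Op 4: conn=43 S1=29 S2=14 S3=29 S4=10 blocked=[]
Op 5: conn=43 S1=29 S2=14 S3=46 S4=10 blocked=[]
Op 6: conn=57 S1=29 S2=14 S3=46 S4=10 blocked=[]
Op 7: conn=87 S1=29 S2=14 S3=46 S4=10 blocked=[]
Op 8: conn=87 S1=29 S2=14 S3=46 S4=29 blocked=[]
Op 9: conn=67 S1=29 S2=14 S3=46 S4=9 blocked=[]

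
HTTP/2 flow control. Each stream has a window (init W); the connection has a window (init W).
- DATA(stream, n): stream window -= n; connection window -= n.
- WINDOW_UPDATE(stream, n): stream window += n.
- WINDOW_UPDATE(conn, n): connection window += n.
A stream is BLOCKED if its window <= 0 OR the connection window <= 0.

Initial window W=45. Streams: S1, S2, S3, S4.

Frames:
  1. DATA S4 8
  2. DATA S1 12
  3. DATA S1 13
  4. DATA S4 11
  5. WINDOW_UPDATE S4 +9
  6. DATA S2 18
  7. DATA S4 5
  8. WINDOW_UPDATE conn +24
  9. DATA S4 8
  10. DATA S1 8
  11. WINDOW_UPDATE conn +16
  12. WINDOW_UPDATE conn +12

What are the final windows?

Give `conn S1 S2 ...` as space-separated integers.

Op 1: conn=37 S1=45 S2=45 S3=45 S4=37 blocked=[]
Op 2: conn=25 S1=33 S2=45 S3=45 S4=37 blocked=[]
Op 3: conn=12 S1=20 S2=45 S3=45 S4=37 blocked=[]
Op 4: conn=1 S1=20 S2=45 S3=45 S4=26 blocked=[]
Op 5: conn=1 S1=20 S2=45 S3=45 S4=35 blocked=[]
Op 6: conn=-17 S1=20 S2=27 S3=45 S4=35 blocked=[1, 2, 3, 4]
Op 7: conn=-22 S1=20 S2=27 S3=45 S4=30 blocked=[1, 2, 3, 4]
Op 8: conn=2 S1=20 S2=27 S3=45 S4=30 blocked=[]
Op 9: conn=-6 S1=20 S2=27 S3=45 S4=22 blocked=[1, 2, 3, 4]
Op 10: conn=-14 S1=12 S2=27 S3=45 S4=22 blocked=[1, 2, 3, 4]
Op 11: conn=2 S1=12 S2=27 S3=45 S4=22 blocked=[]
Op 12: conn=14 S1=12 S2=27 S3=45 S4=22 blocked=[]

Answer: 14 12 27 45 22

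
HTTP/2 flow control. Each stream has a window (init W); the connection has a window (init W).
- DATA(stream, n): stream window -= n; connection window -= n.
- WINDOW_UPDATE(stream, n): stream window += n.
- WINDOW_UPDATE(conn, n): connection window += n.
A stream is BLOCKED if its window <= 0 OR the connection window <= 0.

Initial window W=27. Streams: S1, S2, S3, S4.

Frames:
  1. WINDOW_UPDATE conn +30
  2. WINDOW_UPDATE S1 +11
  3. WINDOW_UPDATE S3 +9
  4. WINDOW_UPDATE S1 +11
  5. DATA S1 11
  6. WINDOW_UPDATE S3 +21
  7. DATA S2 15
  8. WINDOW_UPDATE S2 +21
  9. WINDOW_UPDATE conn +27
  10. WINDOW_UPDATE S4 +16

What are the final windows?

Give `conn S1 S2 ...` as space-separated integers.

Op 1: conn=57 S1=27 S2=27 S3=27 S4=27 blocked=[]
Op 2: conn=57 S1=38 S2=27 S3=27 S4=27 blocked=[]
Op 3: conn=57 S1=38 S2=27 S3=36 S4=27 blocked=[]
Op 4: conn=57 S1=49 S2=27 S3=36 S4=27 blocked=[]
Op 5: conn=46 S1=38 S2=27 S3=36 S4=27 blocked=[]
Op 6: conn=46 S1=38 S2=27 S3=57 S4=27 blocked=[]
Op 7: conn=31 S1=38 S2=12 S3=57 S4=27 blocked=[]
Op 8: conn=31 S1=38 S2=33 S3=57 S4=27 blocked=[]
Op 9: conn=58 S1=38 S2=33 S3=57 S4=27 blocked=[]
Op 10: conn=58 S1=38 S2=33 S3=57 S4=43 blocked=[]

Answer: 58 38 33 57 43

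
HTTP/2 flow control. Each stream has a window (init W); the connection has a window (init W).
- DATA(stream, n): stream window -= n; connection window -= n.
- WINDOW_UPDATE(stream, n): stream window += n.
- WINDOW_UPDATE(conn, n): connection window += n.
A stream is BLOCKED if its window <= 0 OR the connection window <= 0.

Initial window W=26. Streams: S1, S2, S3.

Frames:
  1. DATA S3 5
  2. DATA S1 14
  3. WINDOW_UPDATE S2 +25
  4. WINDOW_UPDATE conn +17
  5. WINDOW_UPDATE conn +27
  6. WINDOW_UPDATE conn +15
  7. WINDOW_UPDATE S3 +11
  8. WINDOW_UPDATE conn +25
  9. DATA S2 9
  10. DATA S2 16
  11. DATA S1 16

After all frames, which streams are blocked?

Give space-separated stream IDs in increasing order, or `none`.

Answer: S1

Derivation:
Op 1: conn=21 S1=26 S2=26 S3=21 blocked=[]
Op 2: conn=7 S1=12 S2=26 S3=21 blocked=[]
Op 3: conn=7 S1=12 S2=51 S3=21 blocked=[]
Op 4: conn=24 S1=12 S2=51 S3=21 blocked=[]
Op 5: conn=51 S1=12 S2=51 S3=21 blocked=[]
Op 6: conn=66 S1=12 S2=51 S3=21 blocked=[]
Op 7: conn=66 S1=12 S2=51 S3=32 blocked=[]
Op 8: conn=91 S1=12 S2=51 S3=32 blocked=[]
Op 9: conn=82 S1=12 S2=42 S3=32 blocked=[]
Op 10: conn=66 S1=12 S2=26 S3=32 blocked=[]
Op 11: conn=50 S1=-4 S2=26 S3=32 blocked=[1]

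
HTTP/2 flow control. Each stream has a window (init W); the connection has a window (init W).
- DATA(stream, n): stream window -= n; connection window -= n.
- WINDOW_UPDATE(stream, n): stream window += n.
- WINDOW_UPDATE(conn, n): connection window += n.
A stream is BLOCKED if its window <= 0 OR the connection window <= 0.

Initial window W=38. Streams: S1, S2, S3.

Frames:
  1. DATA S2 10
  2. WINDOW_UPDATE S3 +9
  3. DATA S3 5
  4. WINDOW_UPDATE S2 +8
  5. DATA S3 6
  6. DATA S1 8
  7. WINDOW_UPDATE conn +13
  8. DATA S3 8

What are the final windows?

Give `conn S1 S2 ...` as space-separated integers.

Answer: 14 30 36 28

Derivation:
Op 1: conn=28 S1=38 S2=28 S3=38 blocked=[]
Op 2: conn=28 S1=38 S2=28 S3=47 blocked=[]
Op 3: conn=23 S1=38 S2=28 S3=42 blocked=[]
Op 4: conn=23 S1=38 S2=36 S3=42 blocked=[]
Op 5: conn=17 S1=38 S2=36 S3=36 blocked=[]
Op 6: conn=9 S1=30 S2=36 S3=36 blocked=[]
Op 7: conn=22 S1=30 S2=36 S3=36 blocked=[]
Op 8: conn=14 S1=30 S2=36 S3=28 blocked=[]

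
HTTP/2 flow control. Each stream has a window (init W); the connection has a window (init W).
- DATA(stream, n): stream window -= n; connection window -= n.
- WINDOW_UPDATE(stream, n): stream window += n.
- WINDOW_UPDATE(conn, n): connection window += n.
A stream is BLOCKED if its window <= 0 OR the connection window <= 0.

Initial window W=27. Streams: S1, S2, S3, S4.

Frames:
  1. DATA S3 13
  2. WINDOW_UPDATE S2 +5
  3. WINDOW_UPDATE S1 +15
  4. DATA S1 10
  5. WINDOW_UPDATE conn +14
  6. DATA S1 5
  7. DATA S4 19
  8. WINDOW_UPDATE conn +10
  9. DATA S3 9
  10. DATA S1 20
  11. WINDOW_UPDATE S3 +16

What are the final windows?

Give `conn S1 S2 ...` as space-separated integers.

Op 1: conn=14 S1=27 S2=27 S3=14 S4=27 blocked=[]
Op 2: conn=14 S1=27 S2=32 S3=14 S4=27 blocked=[]
Op 3: conn=14 S1=42 S2=32 S3=14 S4=27 blocked=[]
Op 4: conn=4 S1=32 S2=32 S3=14 S4=27 blocked=[]
Op 5: conn=18 S1=32 S2=32 S3=14 S4=27 blocked=[]
Op 6: conn=13 S1=27 S2=32 S3=14 S4=27 blocked=[]
Op 7: conn=-6 S1=27 S2=32 S3=14 S4=8 blocked=[1, 2, 3, 4]
Op 8: conn=4 S1=27 S2=32 S3=14 S4=8 blocked=[]
Op 9: conn=-5 S1=27 S2=32 S3=5 S4=8 blocked=[1, 2, 3, 4]
Op 10: conn=-25 S1=7 S2=32 S3=5 S4=8 blocked=[1, 2, 3, 4]
Op 11: conn=-25 S1=7 S2=32 S3=21 S4=8 blocked=[1, 2, 3, 4]

Answer: -25 7 32 21 8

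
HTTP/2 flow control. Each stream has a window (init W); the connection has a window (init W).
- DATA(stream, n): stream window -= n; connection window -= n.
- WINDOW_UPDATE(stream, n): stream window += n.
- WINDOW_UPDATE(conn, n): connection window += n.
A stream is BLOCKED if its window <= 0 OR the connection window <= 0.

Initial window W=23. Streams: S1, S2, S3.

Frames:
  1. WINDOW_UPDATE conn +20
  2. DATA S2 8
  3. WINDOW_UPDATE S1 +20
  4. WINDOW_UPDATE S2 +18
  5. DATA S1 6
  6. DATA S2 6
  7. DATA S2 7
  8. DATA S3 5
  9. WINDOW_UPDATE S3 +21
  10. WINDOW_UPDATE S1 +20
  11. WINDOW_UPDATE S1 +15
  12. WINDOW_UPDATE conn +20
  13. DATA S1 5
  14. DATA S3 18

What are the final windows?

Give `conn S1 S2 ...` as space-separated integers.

Answer: 8 67 20 21

Derivation:
Op 1: conn=43 S1=23 S2=23 S3=23 blocked=[]
Op 2: conn=35 S1=23 S2=15 S3=23 blocked=[]
Op 3: conn=35 S1=43 S2=15 S3=23 blocked=[]
Op 4: conn=35 S1=43 S2=33 S3=23 blocked=[]
Op 5: conn=29 S1=37 S2=33 S3=23 blocked=[]
Op 6: conn=23 S1=37 S2=27 S3=23 blocked=[]
Op 7: conn=16 S1=37 S2=20 S3=23 blocked=[]
Op 8: conn=11 S1=37 S2=20 S3=18 blocked=[]
Op 9: conn=11 S1=37 S2=20 S3=39 blocked=[]
Op 10: conn=11 S1=57 S2=20 S3=39 blocked=[]
Op 11: conn=11 S1=72 S2=20 S3=39 blocked=[]
Op 12: conn=31 S1=72 S2=20 S3=39 blocked=[]
Op 13: conn=26 S1=67 S2=20 S3=39 blocked=[]
Op 14: conn=8 S1=67 S2=20 S3=21 blocked=[]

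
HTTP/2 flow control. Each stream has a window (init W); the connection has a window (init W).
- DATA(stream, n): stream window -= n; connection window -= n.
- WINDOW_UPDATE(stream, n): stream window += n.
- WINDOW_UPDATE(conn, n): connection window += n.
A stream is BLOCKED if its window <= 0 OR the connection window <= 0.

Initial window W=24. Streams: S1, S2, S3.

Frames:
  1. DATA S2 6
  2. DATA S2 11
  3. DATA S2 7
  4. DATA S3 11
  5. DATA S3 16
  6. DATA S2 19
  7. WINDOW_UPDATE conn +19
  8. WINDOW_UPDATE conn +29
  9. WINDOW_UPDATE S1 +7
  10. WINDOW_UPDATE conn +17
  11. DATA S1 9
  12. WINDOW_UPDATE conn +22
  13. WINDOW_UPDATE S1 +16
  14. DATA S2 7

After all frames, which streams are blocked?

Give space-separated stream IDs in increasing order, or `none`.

Answer: S2 S3

Derivation:
Op 1: conn=18 S1=24 S2=18 S3=24 blocked=[]
Op 2: conn=7 S1=24 S2=7 S3=24 blocked=[]
Op 3: conn=0 S1=24 S2=0 S3=24 blocked=[1, 2, 3]
Op 4: conn=-11 S1=24 S2=0 S3=13 blocked=[1, 2, 3]
Op 5: conn=-27 S1=24 S2=0 S3=-3 blocked=[1, 2, 3]
Op 6: conn=-46 S1=24 S2=-19 S3=-3 blocked=[1, 2, 3]
Op 7: conn=-27 S1=24 S2=-19 S3=-3 blocked=[1, 2, 3]
Op 8: conn=2 S1=24 S2=-19 S3=-3 blocked=[2, 3]
Op 9: conn=2 S1=31 S2=-19 S3=-3 blocked=[2, 3]
Op 10: conn=19 S1=31 S2=-19 S3=-3 blocked=[2, 3]
Op 11: conn=10 S1=22 S2=-19 S3=-3 blocked=[2, 3]
Op 12: conn=32 S1=22 S2=-19 S3=-3 blocked=[2, 3]
Op 13: conn=32 S1=38 S2=-19 S3=-3 blocked=[2, 3]
Op 14: conn=25 S1=38 S2=-26 S3=-3 blocked=[2, 3]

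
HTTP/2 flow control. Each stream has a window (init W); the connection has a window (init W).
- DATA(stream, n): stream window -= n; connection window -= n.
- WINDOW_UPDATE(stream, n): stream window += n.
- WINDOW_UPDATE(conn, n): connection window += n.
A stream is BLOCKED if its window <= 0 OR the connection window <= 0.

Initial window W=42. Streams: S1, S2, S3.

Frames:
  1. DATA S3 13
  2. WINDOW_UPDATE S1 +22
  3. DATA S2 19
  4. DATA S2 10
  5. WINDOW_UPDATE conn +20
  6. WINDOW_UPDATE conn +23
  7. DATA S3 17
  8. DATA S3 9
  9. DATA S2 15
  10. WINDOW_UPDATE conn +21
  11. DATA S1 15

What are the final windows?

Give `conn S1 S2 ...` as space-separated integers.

Answer: 8 49 -2 3

Derivation:
Op 1: conn=29 S1=42 S2=42 S3=29 blocked=[]
Op 2: conn=29 S1=64 S2=42 S3=29 blocked=[]
Op 3: conn=10 S1=64 S2=23 S3=29 blocked=[]
Op 4: conn=0 S1=64 S2=13 S3=29 blocked=[1, 2, 3]
Op 5: conn=20 S1=64 S2=13 S3=29 blocked=[]
Op 6: conn=43 S1=64 S2=13 S3=29 blocked=[]
Op 7: conn=26 S1=64 S2=13 S3=12 blocked=[]
Op 8: conn=17 S1=64 S2=13 S3=3 blocked=[]
Op 9: conn=2 S1=64 S2=-2 S3=3 blocked=[2]
Op 10: conn=23 S1=64 S2=-2 S3=3 blocked=[2]
Op 11: conn=8 S1=49 S2=-2 S3=3 blocked=[2]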